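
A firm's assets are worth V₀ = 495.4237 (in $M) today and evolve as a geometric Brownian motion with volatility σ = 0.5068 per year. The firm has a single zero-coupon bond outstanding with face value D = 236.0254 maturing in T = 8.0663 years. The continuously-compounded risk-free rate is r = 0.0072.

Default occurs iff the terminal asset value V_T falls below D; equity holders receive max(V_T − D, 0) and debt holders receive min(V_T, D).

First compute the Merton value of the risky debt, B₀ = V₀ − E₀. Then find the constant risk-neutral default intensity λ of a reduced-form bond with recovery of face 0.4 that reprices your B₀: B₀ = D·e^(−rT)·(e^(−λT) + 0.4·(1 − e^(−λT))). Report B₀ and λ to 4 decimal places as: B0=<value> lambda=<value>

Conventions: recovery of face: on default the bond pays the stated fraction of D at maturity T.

B0=146.9297 lambda=0.1038

Work the structural quantities from V₀ = 495.4237 against face 236.0254:
d₁ = [ln(V₀/D) + (r + σ²/2)T] / (σ√T)
   = [ln(495.4237/236.0254) + (0.0072 + 0.5·0.5068²)·8.0663] / (0.5068·√8.0663)
   = [0.741474 + 1.093977] / 1.439374 = 1.275172
d₂ = d₁ − σ√T = 1.275172 − 1.439374 = -0.164202
N(d₁) = 0.898876,  N(d₂) = 0.434786,  e^(−rT) = 0.943577
E₀ = V₀·N(d₁) − D·e^(−rT)·N(d₂)
   = 495.4237·0.898876 − 236.0254·0.943577·0.434786 = 348.494032
B₀ = V₀ − E₀ = 495.4237 − 348.494032 = 146.929668
e^(−λT) = (B₀·e^(rT)/D − 0.4)/(1 − 0.4) = (146.9297·1.059797/236.0254 − 0.4)/0.6 = 0.43290180
λ = −ln(0.43290180)/8.0663 = 0.103795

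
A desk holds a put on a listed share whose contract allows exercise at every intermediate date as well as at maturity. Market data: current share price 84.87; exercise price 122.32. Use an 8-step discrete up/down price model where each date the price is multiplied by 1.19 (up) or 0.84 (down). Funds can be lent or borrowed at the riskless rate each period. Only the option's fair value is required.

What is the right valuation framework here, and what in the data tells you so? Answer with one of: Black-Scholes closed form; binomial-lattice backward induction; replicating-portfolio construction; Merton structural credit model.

Key observation: early exercise of the strike-122.32 put must be checked at each of the 8 dates (spot 84.87), which forces a node-by-node comparison of intrinsic and continuation value backward from expiry.

framework: binomial-lattice backward induction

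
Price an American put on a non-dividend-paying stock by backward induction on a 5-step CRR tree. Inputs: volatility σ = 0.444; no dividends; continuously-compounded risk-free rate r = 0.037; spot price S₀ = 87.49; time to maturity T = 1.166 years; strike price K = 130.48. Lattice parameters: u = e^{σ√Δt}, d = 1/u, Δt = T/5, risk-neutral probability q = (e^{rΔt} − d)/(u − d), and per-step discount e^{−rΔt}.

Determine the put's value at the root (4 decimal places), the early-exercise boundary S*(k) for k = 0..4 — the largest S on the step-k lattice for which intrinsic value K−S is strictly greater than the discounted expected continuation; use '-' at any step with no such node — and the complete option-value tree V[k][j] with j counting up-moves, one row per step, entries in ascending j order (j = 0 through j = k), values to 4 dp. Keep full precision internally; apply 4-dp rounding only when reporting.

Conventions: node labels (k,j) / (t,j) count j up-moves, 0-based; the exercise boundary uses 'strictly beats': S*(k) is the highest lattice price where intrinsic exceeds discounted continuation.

price = 46.3823
boundary = - 70.6059 56.9801 70.6059 87.4900
tree:
46.3823
59.8741 31.8237
73.4999 44.6734 17.7287
84.4961 59.8741 28.1301 6.1701
93.3702 73.4999 42.9900 11.6689 0.0000
100.5318 84.4961 59.8741 22.0683 0.0000 0.0000

Δt=0.23320, u=1.23913, d=0.80702, q=0.46666, disc=e^(-rΔt)=0.99141
k=5 terminal: V=max(K-S,0) → 100.5318 84.4961 59.8741 22.0683 0.0000 0.0000
k=4: j=0 S=37.1098 intr=93.3702 cont=92.2492 V=93.3702[EX]; j=1 S=56.9801 intr=73.4999 cont=72.3789 V=73.4999[EX]; j=2 S=87.4900 intr=42.9900 cont=41.8690 V=42.9900[EX]; j=3 S=134.3363 intr=0.0000 cont=11.6689 V=11.6689[hold]; j=4 S=206.2665 intr=0.0000 cont=0.0000 V=0.0000[hold]  S*(4)=87.4900
k=3: j=0 S=45.9839 intr=84.4961 cont=83.3751 V=84.4961[EX]; j=1 S=70.6059 intr=59.8741 cont=58.7531 V=59.8741[EX]; j=2 S=108.4117 intr=22.0683 cont=28.1301 V=28.1301[hold]; j=3 S=166.4605 intr=0.0000 cont=6.1701 V=6.1701[hold]  S*(3)=70.6059
k=2: j=0 S=56.9801 intr=73.4999 cont=72.3789 V=73.4999[EX]; j=1 S=87.4900 intr=42.9900 cont=44.6734 V=44.6734[hold]; j=2 S=134.3363 intr=0.0000 cont=17.7287 V=17.7287[hold]  S*(2)=56.9801
k=1: j=0 S=70.6059 intr=59.8741 cont=59.5320 V=59.8741[EX]; j=1 S=108.4117 intr=22.0683 cont=31.8237 V=31.8237[hold]  S*(1)=70.6059
k=0: j=0 S=87.4900 intr=42.9900 cont=46.3823 V=46.3823[hold]  S*(0)=-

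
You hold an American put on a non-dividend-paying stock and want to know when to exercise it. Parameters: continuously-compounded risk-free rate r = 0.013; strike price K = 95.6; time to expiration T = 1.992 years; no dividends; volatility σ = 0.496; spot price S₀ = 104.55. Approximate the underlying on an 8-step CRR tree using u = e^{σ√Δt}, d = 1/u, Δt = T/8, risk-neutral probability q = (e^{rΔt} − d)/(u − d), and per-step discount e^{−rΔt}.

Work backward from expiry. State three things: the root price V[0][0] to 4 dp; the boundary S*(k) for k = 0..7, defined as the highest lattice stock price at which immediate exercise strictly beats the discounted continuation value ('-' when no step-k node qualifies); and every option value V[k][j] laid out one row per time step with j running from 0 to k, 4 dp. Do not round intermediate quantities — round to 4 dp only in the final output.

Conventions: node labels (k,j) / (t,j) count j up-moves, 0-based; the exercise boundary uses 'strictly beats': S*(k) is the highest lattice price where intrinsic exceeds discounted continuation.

Δt=0.24900, u=1.28082, d=0.78075, q=0.44492, disc=e^(-rΔt)=0.99677
k=8 terminal: V=max(K-S,0) → 81.1653 71.9197 56.7522 31.8698 0.0000 0.0000 0.0000 0.0000 0.0000
k=7: j=0 S=18.4884 intr=77.1116 cont=76.8027 V=77.1116[EX]; j=1 S=30.3303 intr=65.2697 cont=64.9607 V=65.2697[EX]; j=2 S=49.7572 intr=45.8428 cont=45.5339 V=45.8428[EX]; j=3 S=81.6271 intr=13.9729 cont=17.6331 V=17.6331[hold]; j=4 S=133.9101 intr=0.0000 cont=0.0000 V=0.0000[hold]; j=5 S=219.6809 intr=0.0000 cont=0.0000 V=0.0000[hold]; j=6 S=360.3886 intr=0.0000 cont=0.0000 V=0.0000[hold]; j=7 S=591.2210 intr=0.0000 cont=0.0000 V=0.0000[hold]  S*(7)=49.7572
k=6: j=0 S=23.6803 intr=71.9197 cont=71.6107 V=71.9197[EX]; j=1 S=38.8478 intr=56.7522 cont=56.4432 V=56.7522[EX]; j=2 S=63.7302 intr=31.8698 cont=33.1841 V=33.1841[hold]; j=3 S=104.5500 intr=0.0000 cont=9.7561 V=9.7561[hold]; j=4 S=171.5153 intr=0.0000 cont=0.0000 V=0.0000[hold]; j=5 S=281.3725 intr=0.0000 cont=0.0000 V=0.0000[hold]; j=6 S=461.5943 intr=0.0000 cont=0.0000 V=0.0000[hold]  S*(6)=38.8478
k=5: j=0 S=30.3303 intr=65.2697 cont=64.9607 V=65.2697[EX]; j=1 S=49.7572 intr=45.8428 cont=46.1167 V=46.1167[hold]; j=2 S=81.6271 intr=13.9729 cont=22.6869 V=22.6869[hold]; j=3 S=133.9101 intr=0.0000 cont=5.3979 V=5.3979[hold]; j=4 S=219.6809 intr=0.0000 cont=0.0000 V=0.0000[hold]; j=5 S=360.3886 intr=0.0000 cont=0.0000 V=0.0000[hold]  S*(5)=30.3303
k=4: j=0 S=38.8478 intr=56.7522 cont=56.5647 V=56.7522[EX]; j=1 S=63.7302 intr=31.8698 cont=35.5770 V=35.5770[hold]; j=2 S=104.5500 intr=0.0000 cont=14.9462 V=14.9462[hold]; j=3 S=171.5153 intr=0.0000 cont=2.9866 V=2.9866[hold]; j=4 S=281.3725 intr=0.0000 cont=0.0000 V=0.0000[hold]  S*(4)=38.8478
k=3: j=0 S=49.7572 intr=45.8428 cont=47.1779 V=47.1779[hold]; j=1 S=81.6271 intr=13.9729 cont=26.3126 V=26.3126[hold]; j=2 S=133.9101 intr=0.0000 cont=9.5940 V=9.5940[hold]; j=3 S=219.6809 intr=0.0000 cont=1.6524 V=1.6524[hold]  S*(3)=-
k=2: j=0 S=63.7302 intr=31.8698 cont=37.7720 V=37.7720[hold]; j=1 S=104.5500 intr=0.0000 cont=18.8131 V=18.8131[hold]; j=2 S=171.5153 intr=0.0000 cont=6.0410 V=6.0410[hold]  S*(2)=-
k=1: j=0 S=81.6271 intr=13.9729 cont=29.2420 V=29.2420[hold]; j=1 S=133.9101 intr=0.0000 cont=13.0881 V=13.0881[hold]  S*(1)=-
k=0: j=0 S=104.5500 intr=0.0000 cont=21.9835 V=21.9835[hold]  S*(0)=-

price = 21.9835
boundary = - - - - 38.8478 30.3303 38.8478 49.7572
tree:
21.9835
29.2420 13.0881
37.7720 18.8131 6.0410
47.1779 26.3126 9.5940 1.6524
56.7522 35.5770 14.9462 2.9866 0.0000
65.2697 46.1167 22.6869 5.3979 0.0000 0.0000
71.9197 56.7522 33.1841 9.7561 0.0000 0.0000 0.0000
77.1116 65.2697 45.8428 17.6331 0.0000 0.0000 0.0000 0.0000
81.1653 71.9197 56.7522 31.8698 0.0000 0.0000 0.0000 0.0000 0.0000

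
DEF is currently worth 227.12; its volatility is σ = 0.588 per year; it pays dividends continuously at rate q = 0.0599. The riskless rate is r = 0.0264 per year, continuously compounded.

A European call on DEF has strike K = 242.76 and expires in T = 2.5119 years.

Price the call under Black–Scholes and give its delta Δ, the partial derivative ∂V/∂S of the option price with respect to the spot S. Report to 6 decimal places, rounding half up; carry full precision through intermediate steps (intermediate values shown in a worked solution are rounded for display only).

price = 60.823693
Δ = 0.532974

σ√T = 0.588·√2.5119 = 0.931920
d₁ = (ln(S/K) + (r−q+σ²/2)T) / (σ√T) = (ln(227.12/242.76) + (0.0264−0.0599+0.588²/2)·2.5119) / 0.931920 = (-0.066595 + 0.350089) / 0.931920 = 0.304204
d₂ = d₁ − σ√T = 0.304204 − 0.931920 = -0.627716
e^{−rT} = 0.935837
e^{−qT} = 0.860310
N(d₁) = 0.619514,  N(d₂) = 0.265095
Call price V = S·e^{−qT}·N(d₁) − K·e^{−rT}·N(d₂) = 121.048992 − 60.225299 = 60.823693
Δ = e^{−qT}·N(d₁) = 0.532974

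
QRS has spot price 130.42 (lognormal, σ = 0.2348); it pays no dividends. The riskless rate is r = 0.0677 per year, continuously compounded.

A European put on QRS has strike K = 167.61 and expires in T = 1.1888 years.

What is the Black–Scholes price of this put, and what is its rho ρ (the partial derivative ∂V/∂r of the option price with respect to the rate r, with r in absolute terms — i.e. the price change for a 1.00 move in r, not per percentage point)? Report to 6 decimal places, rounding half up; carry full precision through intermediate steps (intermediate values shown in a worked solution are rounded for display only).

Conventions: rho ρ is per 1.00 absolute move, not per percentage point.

σ√T = 0.2348·√1.1888 = 0.256007
d₁ = (ln(S/K) + (r+σ²/2)T) / (σ√T) = (ln(130.42/167.61) + (0.0677+0.2348²/2)·1.1888) / 0.256007 = (-0.250880 + 0.113252) / 0.256007 = -0.537595
d₂ = d₁ − σ√T = -0.537595 − 0.256007 = -0.793602
e^{−rT} = 0.922672
N(−d₁) = 0.704572,  N(−d₂) = 0.786286
Put price V = K·e^{−rT}·N(−d₂) − S·N(−d₁) = 121.598415 − 91.890218 = 29.708197
ρ = −K·T·e^{−rT}·N(−d₂) = -144.556196

price = 29.708197
ρ = -144.556196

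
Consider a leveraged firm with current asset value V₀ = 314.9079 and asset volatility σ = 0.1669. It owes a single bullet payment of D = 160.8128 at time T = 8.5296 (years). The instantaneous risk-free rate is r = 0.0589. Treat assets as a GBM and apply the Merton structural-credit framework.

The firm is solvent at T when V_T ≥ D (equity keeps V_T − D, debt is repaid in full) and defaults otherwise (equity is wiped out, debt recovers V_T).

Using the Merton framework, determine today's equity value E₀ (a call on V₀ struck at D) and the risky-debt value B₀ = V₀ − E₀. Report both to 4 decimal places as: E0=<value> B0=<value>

Equity is a call on the firm's assets struck at D = 160.8128:
d₁ = [ln(V₀/D) + (r + σ²/2)T] / (σ√T)
   = [ln(314.9079/160.8128) + (0.0589 + 0.5·0.1669²)·8.5296] / (0.1669·√8.5296)
   = [0.672039 + 0.621192] / 0.487439 = 2.653112
d₂ = d₁ − σ√T = 2.653112 − 0.487439 = 2.165672
N(d₁) = 0.996012,  N(d₂) = 0.984832,  e^(−rT) = 0.605081
E₀ = V₀·N(d₁) − D·e^(−rT)·N(d₂)
   = 314.9079·0.996012 − 160.8128·0.605081·0.984832 = 217.823358
B₀ = V₀ − E₀ = 314.9079 − 217.823358 = 97.084542

E0=217.8234 B0=97.0845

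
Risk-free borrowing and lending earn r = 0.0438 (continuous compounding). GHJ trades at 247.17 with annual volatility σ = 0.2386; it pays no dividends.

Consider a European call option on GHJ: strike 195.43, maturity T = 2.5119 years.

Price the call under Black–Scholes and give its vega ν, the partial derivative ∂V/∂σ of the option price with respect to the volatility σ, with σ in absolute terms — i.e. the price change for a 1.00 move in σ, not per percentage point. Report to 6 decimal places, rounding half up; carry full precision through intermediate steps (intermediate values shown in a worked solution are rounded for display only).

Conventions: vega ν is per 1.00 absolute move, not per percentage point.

price = 79.743735
ν = 85.235896

σ√T = 0.2386·√2.5119 = 0.378157
d₁ = (ln(S/K) + (r+σ²/2)T) / (σ√T) = (ln(247.17/195.43) + (0.0438+0.2386²/2)·2.5119) / 0.378157 = (0.234874 + 0.181522) / 0.378157 = 1.101122
d₂ = d₁ − σ√T = 1.101122 − 0.378157 = 0.722966
e^{−rT} = 0.895815
N(d₁) = 0.864578,  N(d₂) = 0.765149
Call price V = S·N(d₁) − K·e^{−rT}·N(d₂) = 213.697801 − 133.954067 = 79.743735
φ(d₁) = (1/√(2π))·e^{−d₁²/2} = 0.217583
ν = S·φ(d₁)·√T = 85.235896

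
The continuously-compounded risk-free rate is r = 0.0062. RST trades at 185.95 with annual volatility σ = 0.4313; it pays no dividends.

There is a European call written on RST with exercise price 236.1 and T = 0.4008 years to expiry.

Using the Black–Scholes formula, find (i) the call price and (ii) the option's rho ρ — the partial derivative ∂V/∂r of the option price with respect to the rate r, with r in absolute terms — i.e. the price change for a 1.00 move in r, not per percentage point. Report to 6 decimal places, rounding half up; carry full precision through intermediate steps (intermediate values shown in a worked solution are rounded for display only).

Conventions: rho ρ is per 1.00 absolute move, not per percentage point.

σ√T = 0.4313·√0.4008 = 0.273051
d₁ = (ln(S/K) + (r+σ²/2)T) / (σ√T) = (ln(185.95/236.1) + (0.0062+0.4313²/2)·0.4008) / 0.273051 = (-0.238778 + 0.039763) / 0.273051 = -0.728855
d₂ = d₁ − σ√T = -0.728855 − 0.273051 = -1.001905
e^{−rT} = 0.997518
N(d₁) = 0.233045,  N(d₂) = 0.158195
Call price V = S·N(d₁) − K·e^{−rT}·N(d₂) = 43.334764 − 37.257052 = 6.077712
ρ = K·T·e^{−rT}·N(d₂) = 14.932627

price = 6.077712
ρ = 14.932627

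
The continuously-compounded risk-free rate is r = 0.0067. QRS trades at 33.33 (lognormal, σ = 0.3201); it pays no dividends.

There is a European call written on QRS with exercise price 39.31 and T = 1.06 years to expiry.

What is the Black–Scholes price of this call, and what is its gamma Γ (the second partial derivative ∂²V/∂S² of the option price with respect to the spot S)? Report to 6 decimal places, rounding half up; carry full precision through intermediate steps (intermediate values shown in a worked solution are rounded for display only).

σ√T = 0.3201·√1.06 = 0.329563
d₁ = (ln(S/K) + (r+σ²/2)T) / (σ√T) = (ln(33.33/39.31) + (0.0067+0.3201²/2)·1.06) / 0.329563 = (-0.165021 + 0.061408) / 0.329563 = -0.314395
d₂ = d₁ − σ√T = -0.314395 − 0.329563 = -0.643958
e^{−rT} = 0.992923
N(d₁) = 0.376610,  N(d₂) = 0.259801
Call price V = S·N(d₁) − K·e^{−rT}·N(d₂) = 12.552424 − 10.140510 = 2.411914
φ(d₁) = (1/√(2π))·e^{−d₁²/2} = 0.379705
Γ = φ(d₁) / (S·σ·√T) = 0.034568

price = 2.411914
Γ = 0.034568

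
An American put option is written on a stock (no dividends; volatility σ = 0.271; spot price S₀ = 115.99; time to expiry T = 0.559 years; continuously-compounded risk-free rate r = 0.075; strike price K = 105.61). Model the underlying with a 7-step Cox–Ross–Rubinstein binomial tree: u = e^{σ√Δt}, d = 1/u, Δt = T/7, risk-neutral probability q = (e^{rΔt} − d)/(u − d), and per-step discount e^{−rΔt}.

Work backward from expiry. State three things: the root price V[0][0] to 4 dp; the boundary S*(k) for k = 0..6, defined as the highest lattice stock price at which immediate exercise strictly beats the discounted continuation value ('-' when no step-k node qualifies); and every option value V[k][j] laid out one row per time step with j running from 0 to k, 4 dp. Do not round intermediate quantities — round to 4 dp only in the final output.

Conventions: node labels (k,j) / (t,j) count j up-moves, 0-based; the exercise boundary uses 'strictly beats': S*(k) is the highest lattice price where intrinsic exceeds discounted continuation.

price = 3.3733
boundary = - - - - 85.3855 92.1814 85.3855
tree:
3.3733
5.5731 1.3820
8.9325 2.5371 0.3319
13.7775 4.5642 0.6957 0.0000
20.2245 7.9867 1.4582 0.0000 0.0000
26.5194 13.4286 3.0565 0.0000 0.0000 0.0000
32.3502 20.2245 6.4066 0.0000 0.0000 0.0000 0.0000
37.7511 26.5194 13.4286 0.0000 0.0000 0.0000 0.0000 0.0000

Δt=0.07986  u=1.07959  d=0.92628  q=0.52005  discount=0.99403
step 7 (expiry): payoffs max(K−S,0) = 37.7511 26.5194 13.4286 0.0000 0.0000 0.0000 0.0000 0.0000
step 6: (k=6,j=0): S=73.2598, K−S=32.3502, hold=31.7195 ⇒ V=32.3502 exercise | (k=6,j=1): S=85.3855, K−S=20.2245, hold=19.5939 ⇒ V=20.2245 exercise | (k=6,j=2): S=99.5182, K−S=6.0918, hold=6.4066 ⇒ V=6.4066 continue | (k=6,j=3): S=115.9900, K−S=0.0000, hold=0.0000 ⇒ V=0.0000 continue | (k=6,j=4): S=135.1882, K−S=0.0000, hold=0.0000 ⇒ V=0.0000 continue | (k=6,j=5): S=157.5640, K−S=0.0000, hold=0.0000 ⇒ V=0.0000 continue | (k=6,j=6): S=183.6433, K−S=0.0000, hold=0.0000 ⇒ V=0.0000 continue  boundary S*=85.3855
step 5: (k=5,j=0): S=79.0906, K−S=26.5194, hold=25.8887 ⇒ V=26.5194 exercise | (k=5,j=1): S=92.1814, K−S=13.4286, hold=12.9607 ⇒ V=13.4286 exercise | (k=5,j=2): S=107.4389, K−S=0.0000, hold=3.0565 ⇒ V=3.0565 continue | (k=5,j=3): S=125.2217, K−S=0.0000, hold=0.0000 ⇒ V=0.0000 continue | (k=5,j=4): S=145.9479, K−S=0.0000, hold=0.0000 ⇒ V=0.0000 continue | (k=5,j=5): S=170.1046, K−S=0.0000, hold=0.0000 ⇒ V=0.0000 continue  boundary S*=92.1814
step 4: (k=4,j=0): S=85.3855, K−S=20.2245, hold=19.5939 ⇒ V=20.2245 exercise | (k=4,j=1): S=99.5182, K−S=6.0918, hold=7.9867 ⇒ V=7.9867 continue | (k=4,j=2): S=115.9900, K−S=0.0000, hold=1.4582 ⇒ V=1.4582 continue | (k=4,j=3): S=135.1882, K−S=0.0000, hold=0.0000 ⇒ V=0.0000 continue | (k=4,j=4): S=157.5640, K−S=0.0000, hold=0.0000 ⇒ V=0.0000 continue  boundary S*=85.3855
step 3: (k=3,j=0): S=92.1814, K−S=13.4286, hold=13.7775 ⇒ V=13.7775 continue | (k=3,j=1): S=107.4389, K−S=0.0000, hold=4.5642 ⇒ V=4.5642 continue | (k=3,j=2): S=125.2217, K−S=0.0000, hold=0.6957 ⇒ V=0.6957 continue | (k=3,j=3): S=145.9479, K−S=0.0000, hold=0.0000 ⇒ V=0.0000 continue  boundary S*=-
step 2: (k=2,j=0): S=99.5182, K−S=6.0918, hold=8.9325 ⇒ V=8.9325 continue | (k=2,j=1): S=115.9900, K−S=0.0000, hold=2.5371 ⇒ V=2.5371 continue | (k=2,j=2): S=135.1882, K−S=0.0000, hold=0.3319 ⇒ V=0.3319 continue  boundary S*=-
step 1: (k=1,j=0): S=107.4389, K−S=0.0000, hold=5.5731 ⇒ V=5.5731 continue | (k=1,j=1): S=125.2217, K−S=0.0000, hold=1.3820 ⇒ V=1.3820 continue  boundary S*=-
step 0: (k=0,j=0): S=115.9900, K−S=0.0000, hold=3.3733 ⇒ V=3.3733 continue  boundary S*=-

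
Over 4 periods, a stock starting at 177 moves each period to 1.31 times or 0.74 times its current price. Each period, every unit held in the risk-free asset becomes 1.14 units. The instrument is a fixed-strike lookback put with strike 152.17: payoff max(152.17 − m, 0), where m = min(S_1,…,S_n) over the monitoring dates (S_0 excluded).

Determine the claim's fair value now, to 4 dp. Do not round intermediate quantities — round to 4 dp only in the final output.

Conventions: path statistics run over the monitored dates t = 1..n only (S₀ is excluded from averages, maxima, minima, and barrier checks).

price = 7.8584

No-arbitrage gives p* = (R−d)/(u−d) = 0.7018: enumerate every path, weight its payoff by its p*-probability, and discount by R^4.
Enumerate all 2^4 = 16 price paths (U = up ×1.31, D = down ×0.74); each path with k up-moves has probability p*^k·(1−p*)^(4−k).
DDDD: m=53.0762, payoff=99.0938, prob=0.007912
UDDD: m=93.9593, payoff=58.2107, prob=0.018617
DUDD: m=93.9593, payoff=58.2107, prob=0.018617
UUDD: m=166.3333, payoff=0.0000, prob=0.043804
DDUD: m=93.9593, payoff=58.2107, prob=0.018617
UDUD: m=166.3333, payoff=0.0000, prob=0.043804
DUUD: m=130.9800, payoff=21.1900, prob=0.043804
UUUD: m=231.8700, payoff=0.0000, prob=0.103069
DDDU: m=71.7246, payoff=80.4454, prob=0.018617
UDDU: m=126.9720, payoff=25.1980, prob=0.043804
DUDU: m=126.9720, payoff=25.1980, prob=0.043804
UUDU: m=224.7748, payoff=0.0000, prob=0.103069
DDUU: m=96.9252, payoff=55.2448, prob=0.043804
UDUU: m=171.5838, payoff=0.0000, prob=0.103069
DUUU: m=130.9800, payoff=21.1900, prob=0.103069
UUUU: m=231.8700, payoff=0.0000, prob=0.242516
Price = Σ prob·payoff / R^4 = 13.272593 / 1.688960 = 7.8584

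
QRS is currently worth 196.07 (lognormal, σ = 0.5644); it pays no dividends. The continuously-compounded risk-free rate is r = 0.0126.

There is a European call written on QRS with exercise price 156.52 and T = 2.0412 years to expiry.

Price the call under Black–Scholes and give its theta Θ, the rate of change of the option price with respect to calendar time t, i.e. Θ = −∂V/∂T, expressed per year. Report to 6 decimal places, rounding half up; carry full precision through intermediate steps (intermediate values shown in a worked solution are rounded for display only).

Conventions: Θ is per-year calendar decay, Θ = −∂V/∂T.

price = 78.821083
Θ = -12.860574

σ√T = 0.5644·√2.0412 = 0.806362
d₁ = (ln(S/K) + (r+σ²/2)T) / (σ√T) = (ln(196.07/156.52) + (0.0126+0.5644²/2)·2.0412) / 0.806362 = (0.225288 + 0.350829) / 0.806362 = 0.714464
d₂ = d₁ − σ√T = 0.714464 − 0.806362 = -0.091897
e^{−rT} = 0.974609
N(d₁) = 0.762530,  N(d₂) = 0.463390
Call price V = S·N(d₁) − K·e^{−rT}·N(d₂) = 149.509244 − 70.688162 = 78.821083
φ(d₁) = (1/√(2π))·e^{−d₁²/2} = 0.309076
Θ = −S·φ(d₁)·σ/(2√T) − r·K·e^{−rT}·N(d₂) = −11.969903 − 0.890671 = -12.860574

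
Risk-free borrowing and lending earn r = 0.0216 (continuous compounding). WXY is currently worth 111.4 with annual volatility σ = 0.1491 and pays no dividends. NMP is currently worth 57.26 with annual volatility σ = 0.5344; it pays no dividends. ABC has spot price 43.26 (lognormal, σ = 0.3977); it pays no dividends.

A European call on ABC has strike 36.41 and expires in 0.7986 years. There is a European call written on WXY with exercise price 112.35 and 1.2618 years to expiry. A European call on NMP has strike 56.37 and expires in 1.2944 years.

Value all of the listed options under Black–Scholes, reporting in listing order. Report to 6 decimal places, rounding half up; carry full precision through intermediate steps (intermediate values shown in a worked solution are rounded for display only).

price(ABC call K=36.41) = 10.075108
price(WXY call K=112.35) = 8.446987
price(NMP call K=56.37) = 14.641301

[ABC call K=36.41]
σ√T = 0.3977·√0.7986 = 0.355402
d₁ = (ln(S/K) + (r+σ²/2)T) / (σ√T) = (ln(43.26/36.41) + (0.0216+0.3977²/2)·0.7986) / 0.355402 = (0.172385 + 0.080405) / 0.355402 = 0.711279
d₂ = d₁ − σ√T = 0.711279 − 0.355402 = 0.355876
e^{−rT} = 0.982898
N(d₁) = 0.761544,  N(d₂) = 0.639033
price = S·N(d₁) − K·e^{−rT}·N(d₂) = 32.944404 − 22.869296 = 10.075108
[WXY call K=112.35]
σ√T = 0.1491·√1.2618 = 0.167484
d₁ = (ln(S/K) + (r+σ²/2)T) / (σ√T) = (ln(111.4/112.35) + (0.0216+0.1491²/2)·1.2618) / 0.167484 = (-0.008492 + 0.041280) / 0.167484 = 0.195772
d₂ = d₁ − σ√T = 0.195772 − 0.167484 = 0.028288
e^{−rT} = 0.973113
N(d₁) = 0.577606,  N(d₂) = 0.511284
price = S·N(d₁) − K·e^{−rT}·N(d₂) = 64.345269 − 55.898282 = 8.446987
[NMP call K=56.37]
σ√T = 0.5344·√1.2944 = 0.607996
d₁ = (ln(S/K) + (r+σ²/2)T) / (σ√T) = (ln(57.26/56.37) + (0.0216+0.5344²/2)·1.2944) / 0.607996 = (0.015665 + 0.212789) / 0.607996 = 0.375749
d₂ = d₁ − σ√T = 0.375749 − 0.607996 = -0.232247
e^{−rT} = 0.972428
N(d₁) = 0.646448,  N(d₂) = 0.408173
price = S·N(d₁) − K·e^{−rT}·N(d₂) = 37.015623 − 22.374323 = 14.641301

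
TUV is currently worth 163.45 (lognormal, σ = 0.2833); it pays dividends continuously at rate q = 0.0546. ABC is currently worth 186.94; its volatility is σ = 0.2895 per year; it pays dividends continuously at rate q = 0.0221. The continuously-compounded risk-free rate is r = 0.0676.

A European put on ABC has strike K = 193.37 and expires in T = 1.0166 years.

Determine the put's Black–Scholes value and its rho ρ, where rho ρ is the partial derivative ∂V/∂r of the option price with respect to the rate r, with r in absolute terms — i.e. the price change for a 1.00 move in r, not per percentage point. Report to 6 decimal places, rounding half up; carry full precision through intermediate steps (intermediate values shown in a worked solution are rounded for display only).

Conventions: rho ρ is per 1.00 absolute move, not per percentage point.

price = 19.968166
ρ = -99.314543

σ√T = 0.2895·√1.0166 = 0.291893
d₁ = (ln(S/K) + (r−q+σ²/2)T) / (σ√T) = (ln(186.94/193.37) + (0.0676−0.0221+0.2895²/2)·1.0166) / 0.291893 = (-0.033818 + 0.088856) / 0.291893 = 0.188556
d₂ = d₁ − σ√T = 0.188556 − 0.291893 = -0.103336
e^{−rT} = 0.933586
e^{−qT} = 0.977784
N(−d₁) = 0.425220,  N(−d₂) = 0.541152
Put price V = K·e^{−rT}·N(−d₂) − S·e^{−qT}·N(−d₁) = 97.692842 − 77.724675 = 19.968166
ρ = −K·T·e^{−rT}·N(−d₂) = -99.314543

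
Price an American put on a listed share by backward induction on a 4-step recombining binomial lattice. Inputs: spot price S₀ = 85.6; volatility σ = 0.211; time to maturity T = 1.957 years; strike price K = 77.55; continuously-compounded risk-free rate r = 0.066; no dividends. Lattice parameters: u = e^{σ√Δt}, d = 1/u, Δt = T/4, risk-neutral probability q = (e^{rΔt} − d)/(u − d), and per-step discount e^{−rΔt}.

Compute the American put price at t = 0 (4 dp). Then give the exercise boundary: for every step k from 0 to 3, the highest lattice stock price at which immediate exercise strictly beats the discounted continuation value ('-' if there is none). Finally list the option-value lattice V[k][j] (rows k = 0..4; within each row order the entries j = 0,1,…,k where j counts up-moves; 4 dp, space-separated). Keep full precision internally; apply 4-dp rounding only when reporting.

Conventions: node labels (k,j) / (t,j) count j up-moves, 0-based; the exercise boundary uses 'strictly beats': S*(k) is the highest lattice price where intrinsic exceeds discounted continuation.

price = 3.4322
boundary = - - 63.7208 54.9775
tree:
3.4322
7.0125 0.9708
13.8292 2.3533 0.0000
22.5725 5.7047 0.0000 0.0000
30.1161 13.8292 0.0000 0.0000 0.0000

params: Δt=0.48925 u=1.15903 d=0.86279 q=0.57395 e^(-rΔt)=0.96823
t_4 payoffs: 30.1161 13.8292 0.0000 0.0000 0.0000
t_3: node(3,0) S=54.9775 payoff=22.5725 vs cont=20.1083 → 22.5725 [stop]  node(3,1) S=73.8546 payoff=3.6954 vs cont=5.7047 → 5.7047 [wait]  node(3,2) S=99.2133 payoff=0.0000 vs cont=0.0000 → 0.0000 [wait]  node(3,3) S=133.2792 payoff=0.0000 vs cont=0.0000 → 0.0000 [wait]  ⇒ S*(3)=54.9775
t_2: node(2,0) S=63.7208 payoff=13.8292 vs cont=12.4817 → 13.8292 [stop]  node(2,1) S=85.6000 payoff=0.0000 vs cont=2.3533 → 2.3533 [wait]  node(2,2) S=114.9916 payoff=0.0000 vs cont=0.0000 → 0.0000 [wait]  ⇒ S*(2)=63.7208
t_1: node(1,0) S=73.8546 payoff=3.6954 vs cont=7.0125 → 7.0125 [wait]  node(1,1) S=99.2133 payoff=0.0000 vs cont=0.9708 → 0.9708 [wait]  ⇒ S*(1)=-
t_0: node(0,0) S=85.6000 payoff=0.0000 vs cont=3.4322 → 3.4322 [wait]  ⇒ S*(0)=-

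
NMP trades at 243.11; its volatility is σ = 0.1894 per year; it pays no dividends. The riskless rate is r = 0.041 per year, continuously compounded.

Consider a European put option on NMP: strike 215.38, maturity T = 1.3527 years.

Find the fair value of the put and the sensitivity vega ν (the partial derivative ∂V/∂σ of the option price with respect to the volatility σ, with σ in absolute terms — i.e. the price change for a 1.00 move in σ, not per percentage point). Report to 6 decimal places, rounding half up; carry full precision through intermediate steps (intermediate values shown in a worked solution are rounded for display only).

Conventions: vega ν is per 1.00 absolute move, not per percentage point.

σ√T = 0.1894·√1.3527 = 0.220283
d₁ = (ln(S/K) + (r+σ²/2)T) / (σ√T) = (ln(243.11/215.38) + (0.041+0.1894²/2)·1.3527) / 0.220283 = (0.121110 + 0.079723) / 0.220283 = 0.911705
d₂ = d₁ − σ√T = 0.911705 − 0.220283 = 0.691423
e^{−rT} = 0.946049
N(−d₁) = 0.180962,  N(−d₂) = 0.244650
Put price V = K·e^{−rT}·N(−d₂) − S·N(−d₁) = 49.849908 − 43.993651 = 5.856258
φ(d₁) = (1/√(2π))·e^{−d₁²/2} = 0.263279
ν = S·φ(d₁)·√T = 74.442233

price = 5.856258
ν = 74.442233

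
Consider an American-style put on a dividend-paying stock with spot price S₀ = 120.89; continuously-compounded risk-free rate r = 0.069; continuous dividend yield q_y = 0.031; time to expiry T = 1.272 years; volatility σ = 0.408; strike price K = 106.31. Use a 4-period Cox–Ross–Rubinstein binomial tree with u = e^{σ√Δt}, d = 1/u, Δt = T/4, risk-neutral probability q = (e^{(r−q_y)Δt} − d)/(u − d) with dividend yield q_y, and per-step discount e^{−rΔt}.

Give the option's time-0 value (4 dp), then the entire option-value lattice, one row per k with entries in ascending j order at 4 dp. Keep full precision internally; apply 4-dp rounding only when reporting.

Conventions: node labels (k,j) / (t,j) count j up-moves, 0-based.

price = 12.1991
tree:
12.1991
19.7643 4.2082
30.8893 8.0996 0.0000
45.6885 15.5896 0.0000 0.0000
58.1479 30.0059 0.0000 0.0000 0.0000

params: Δt=0.31800 u=1.25870 d=0.79447 q=0.46892 e^(-rΔt)=0.97830
t_4 payoffs: 58.1479 30.0059 0.0000 0.0000 0.0000
k=3: node(3,0) S=60.6215 payoff=45.6885 vs cont=43.9759 → 45.6885 [stop]  node(3,1) S=96.0437 payoff=10.2663 vs cont=15.5896 → 15.5896 [wait]  node(3,2) S=152.1639 payoff=0.0000 vs cont=0.0000 → 0.0000 [wait]  node(3,3) S=241.0762 payoff=0.0000 vs cont=0.0000 → 0.0000 [wait]
k=2: node(2,0) S=76.3041 payoff=30.0059 vs cont=30.8893 → 30.8893 [wait]  node(2,1) S=120.8900 payoff=0.0000 vs cont=8.0996 → 8.0996 [wait]  node(2,2) S=191.5283 payoff=0.0000 vs cont=0.0000 → 0.0000 [wait]
k=1: node(1,0) S=96.0437 payoff=10.2663 vs cont=19.7643 → 19.7643 [wait]  node(1,1) S=152.1639 payoff=0.0000 vs cont=4.2082 → 4.2082 [wait]
k=0: node(0,0) S=120.8900 payoff=0.0000 vs cont=12.1991 → 12.1991 [wait]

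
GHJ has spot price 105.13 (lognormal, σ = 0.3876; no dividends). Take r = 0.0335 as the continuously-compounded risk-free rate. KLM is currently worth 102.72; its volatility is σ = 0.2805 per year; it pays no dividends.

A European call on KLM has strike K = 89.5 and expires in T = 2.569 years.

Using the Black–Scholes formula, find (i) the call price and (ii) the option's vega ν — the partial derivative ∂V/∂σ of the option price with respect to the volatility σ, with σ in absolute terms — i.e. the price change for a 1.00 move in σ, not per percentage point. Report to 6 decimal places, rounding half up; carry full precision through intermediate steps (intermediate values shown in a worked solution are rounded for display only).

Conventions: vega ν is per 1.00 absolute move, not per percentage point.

price = 28.690542
ν = 50.588073

σ√T = 0.2805·√2.569 = 0.449588
d₁ = (ln(S/K) + (r+σ²/2)T) / (σ√T) = (ln(102.72/89.5) + (0.0335+0.2805²/2)·2.569) / 0.449588 = (0.137768 + 0.187126) / 0.449588 = 0.722649
d₂ = d₁ − σ√T = 0.722649 − 0.449588 = 0.273061
e^{−rT} = 0.917538
N(d₁) = 0.765052,  N(d₂) = 0.607597
Call price V = S·N(d₁) − K·e^{−rT}·N(d₂) = 78.586166 − 49.895624 = 28.690542
φ(d₁) = (1/√(2π))·e^{−d₁²/2} = 0.307264
ν = S·φ(d₁)·√T = 50.588073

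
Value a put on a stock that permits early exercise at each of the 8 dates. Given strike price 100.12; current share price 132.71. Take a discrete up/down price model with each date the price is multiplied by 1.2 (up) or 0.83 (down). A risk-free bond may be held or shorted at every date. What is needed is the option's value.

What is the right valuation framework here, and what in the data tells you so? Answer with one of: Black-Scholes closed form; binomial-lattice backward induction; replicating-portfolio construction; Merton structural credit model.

Key observation: the defining feature is the embedded early-exercise option across 8 discrete dates on the spot-132.71 tree; pricing the strike-100.12 put means working backward with an exercise test at every node.

framework: binomial-lattice backward induction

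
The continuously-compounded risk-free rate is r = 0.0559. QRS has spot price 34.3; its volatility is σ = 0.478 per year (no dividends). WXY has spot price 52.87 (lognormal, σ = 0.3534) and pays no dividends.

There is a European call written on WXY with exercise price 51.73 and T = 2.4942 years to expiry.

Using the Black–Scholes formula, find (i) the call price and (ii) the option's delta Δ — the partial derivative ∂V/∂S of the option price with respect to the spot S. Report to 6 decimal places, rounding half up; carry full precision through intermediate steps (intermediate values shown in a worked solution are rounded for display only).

σ√T = 0.3534·√2.4942 = 0.558126
d₁ = (ln(S/K) + (r+σ²/2)T) / (σ√T) = (ln(52.87/51.73) + (0.0559+0.3534²/2)·2.4942) / 0.558126 = (0.021798 + 0.295178) / 0.558126 = 0.567930
d₂ = d₁ − σ√T = 0.567930 − 0.558126 = 0.009804
e^{−rT} = 0.869858
N(d₁) = 0.714959,  N(d₂) = 0.503911
Call price V = S·N(d₁) − K·e^{−rT}·N(d₂) = 37.799862 − 22.674855 = 15.125007
Δ = N(d₁) = 0.714959

price = 15.125007
Δ = 0.714959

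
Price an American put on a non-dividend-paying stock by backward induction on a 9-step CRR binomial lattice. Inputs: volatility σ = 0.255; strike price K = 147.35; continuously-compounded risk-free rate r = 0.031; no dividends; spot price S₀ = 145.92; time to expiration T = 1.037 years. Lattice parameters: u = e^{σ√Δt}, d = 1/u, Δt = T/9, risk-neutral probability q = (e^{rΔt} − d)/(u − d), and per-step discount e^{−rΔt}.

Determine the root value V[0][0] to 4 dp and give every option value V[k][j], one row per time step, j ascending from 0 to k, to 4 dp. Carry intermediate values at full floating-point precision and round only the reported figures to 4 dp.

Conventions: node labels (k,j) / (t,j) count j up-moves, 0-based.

price = 14.1884
tree:
14.1884
19.7543 8.7024
26.7046 12.9184 4.5322
34.9412 18.6270 7.2799 1.8061
44.1338 25.9630 11.3956 3.2003 0.4194
52.6923 34.8015 17.2759 5.5740 0.8402 0.0000
60.5411 44.1338 25.1552 9.4894 1.6830 0.0000 0.0000
67.7391 52.6923 34.8015 15.6512 3.3715 0.0000 0.0000 0.0000
74.3403 60.5411 44.1338 24.6255 6.7538 0.0000 0.0000 0.0000 0.0000
80.3941 67.7391 52.6923 34.8015 13.5294 0.0000 0.0000 0.0000 0.0000 0.0000

Δt=0.11522  u=1.09041  d=0.91708  q=0.49902  discount=0.99643
step 9 (expiry): payoffs max(K−S,0) = 80.3941 67.7391 52.6923 34.8015 13.5294 0.0000 0.0000 0.0000 0.0000 0.0000
k=8: (k=8,j=0): S=73.0097, K−S=74.3403, hold=73.8149 ⇒ V=74.3403 exercise | (k=8,j=1): S=86.8089, K−S=60.5411, hold=60.0157 ⇒ V=60.5411 exercise | (k=8,j=2): S=103.2162, K−S=44.1338, hold=43.6084 ⇒ V=44.1338 exercise | (k=8,j=3): S=122.7245, K−S=24.6255, hold=24.1001 ⇒ V=24.6255 exercise | (k=8,j=4): S=145.9200, K−S=1.4300, hold=6.7538 ⇒ V=6.7538 continue | (k=8,j=5): S=173.4995, K−S=0.0000, hold=0.0000 ⇒ V=0.0000 continue | (k=8,j=6): S=206.2917, K−S=0.0000, hold=0.0000 ⇒ V=0.0000 continue | (k=8,j=7): S=245.2818, K−S=0.0000, hold=0.0000 ⇒ V=0.0000 continue | (k=8,j=8): S=291.6412, K−S=0.0000, hold=0.0000 ⇒ V=0.0000 continue
k=7: (k=7,j=0): S=79.6109, K−S=67.7391, hold=67.2137 ⇒ V=67.7391 exercise | (k=7,j=1): S=94.6577, K−S=52.6923, hold=52.1669 ⇒ V=52.6923 exercise | (k=7,j=2): S=112.5485, K−S=34.8015, hold=34.2762 ⇒ V=34.8015 exercise | (k=7,j=3): S=133.8206, K−S=13.5294, hold=15.6512 ⇒ V=15.6512 continue | (k=7,j=4): S=159.1133, K−S=0.0000, hold=3.3715 ⇒ V=3.3715 continue | (k=7,j=5): S=189.1865, K−S=0.0000, hold=0.0000 ⇒ V=0.0000 continue | (k=7,j=6): S=224.9436, K−S=0.0000, hold=0.0000 ⇒ V=0.0000 continue | (k=7,j=7): S=267.4589, K−S=0.0000, hold=0.0000 ⇒ V=0.0000 continue
k=6: (k=6,j=0): S=86.8089, K−S=60.5411, hold=60.0157 ⇒ V=60.5411 exercise | (k=6,j=1): S=103.2162, K−S=44.1338, hold=43.6084 ⇒ V=44.1338 exercise | (k=6,j=2): S=122.7245, K−S=24.6255, hold=25.1552 ⇒ V=25.1552 continue | (k=6,j=3): S=145.9200, K−S=1.4300, hold=9.4894 ⇒ V=9.4894 continue | (k=6,j=4): S=173.4995, K−S=0.0000, hold=1.6830 ⇒ V=1.6830 continue | (k=6,j=5): S=206.2917, K−S=0.0000, hold=0.0000 ⇒ V=0.0000 continue | (k=6,j=6): S=245.2818, K−S=0.0000, hold=0.0000 ⇒ V=0.0000 continue
k=5: (k=5,j=0): S=94.6577, K−S=52.6923, hold=52.1669 ⇒ V=52.6923 exercise | (k=5,j=1): S=112.5485, K−S=34.8015, hold=34.5395 ⇒ V=34.8015 exercise | (k=5,j=2): S=133.8206, K−S=13.5294, hold=17.2759 ⇒ V=17.2759 continue | (k=5,j=3): S=159.1133, K−S=0.0000, hold=5.5740 ⇒ V=5.5740 continue | (k=5,j=4): S=189.1865, K−S=0.0000, hold=0.8402 ⇒ V=0.8402 continue | (k=5,j=5): S=224.9436, K−S=0.0000, hold=0.0000 ⇒ V=0.0000 continue
k=4: (k=4,j=0): S=103.2162, K−S=44.1338, hold=43.6084 ⇒ V=44.1338 exercise | (k=4,j=1): S=122.7245, K−S=24.6255, hold=25.9630 ⇒ V=25.9630 continue | (k=4,j=2): S=145.9200, K−S=1.4300, hold=11.3956 ⇒ V=11.3956 continue | (k=4,j=3): S=173.4995, K−S=0.0000, hold=3.2003 ⇒ V=3.2003 continue | (k=4,j=4): S=206.2917, K−S=0.0000, hold=0.4194 ⇒ V=0.4194 continue
k=3: (k=3,j=0): S=112.5485, K−S=34.8015, hold=34.9412 ⇒ V=34.9412 continue | (k=3,j=1): S=133.8206, K−S=13.5294, hold=18.6270 ⇒ V=18.6270 continue | (k=3,j=2): S=159.1133, K−S=0.0000, hold=7.2799 ⇒ V=7.2799 continue | (k=3,j=3): S=189.1865, K−S=0.0000, hold=1.8061 ⇒ V=1.8061 continue
k=2: (k=2,j=0): S=122.7245, K−S=24.6255, hold=26.7046 ⇒ V=26.7046 continue | (k=2,j=1): S=145.9200, K−S=1.4300, hold=12.9184 ⇒ V=12.9184 continue | (k=2,j=2): S=173.4995, K−S=0.0000, hold=4.5322 ⇒ V=4.5322 continue
k=1: (k=1,j=0): S=133.8206, K−S=13.5294, hold=19.7543 ⇒ V=19.7543 continue | (k=1,j=1): S=159.1133, K−S=0.0000, hold=8.7024 ⇒ V=8.7024 continue
k=0: (k=0,j=0): S=145.9200, K−S=1.4300, hold=14.1884 ⇒ V=14.1884 continue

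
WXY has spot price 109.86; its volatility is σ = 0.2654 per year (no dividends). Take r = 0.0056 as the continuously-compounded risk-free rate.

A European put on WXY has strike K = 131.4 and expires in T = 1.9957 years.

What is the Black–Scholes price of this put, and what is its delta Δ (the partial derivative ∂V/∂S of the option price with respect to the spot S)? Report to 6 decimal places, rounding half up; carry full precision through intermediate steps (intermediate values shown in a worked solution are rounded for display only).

σ√T = 0.2654·√1.9957 = 0.374929
d₁ = (ln(S/K) + (r+σ²/2)T) / (σ√T) = (ln(109.86/131.4) + (0.0056+0.2654²/2)·1.9957) / 0.374929 = (-0.179039 + 0.081462) / 0.374929 = -0.260257
d₂ = d₁ − σ√T = -0.260257 − 0.374929 = -0.635185
e^{−rT} = 0.988886
N(−d₁) = 0.602667,  N(−d₂) = 0.737346
Put price V = K·e^{−rT}·N(−d₂) − S·N(−d₁) = 95.810511 − 66.209005 = 29.601506
Δ = −N(−d₁) = -0.602667

price = 29.601506
Δ = -0.602667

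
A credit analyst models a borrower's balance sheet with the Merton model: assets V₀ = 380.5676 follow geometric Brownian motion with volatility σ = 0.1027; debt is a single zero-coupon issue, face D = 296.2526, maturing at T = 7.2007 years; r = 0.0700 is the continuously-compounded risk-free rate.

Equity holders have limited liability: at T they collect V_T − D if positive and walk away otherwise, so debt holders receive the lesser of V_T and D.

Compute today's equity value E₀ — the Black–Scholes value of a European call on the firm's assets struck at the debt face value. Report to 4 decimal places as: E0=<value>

Work the structural quantities from V₀ = 380.5676 against face 296.2526:
d₁ = [ln(V₀/D) + (r + σ²/2)T] / (σ√T)
   = [ln(380.5676/296.2526) + (0.0700 + 0.5·0.1027²)·7.2007] / (0.1027·√7.2007)
   = [0.250451 + 0.542023] / 0.275586 = 2.875593
d₂ = d₁ − σ√T = 2.875593 − 0.275586 = 2.600006
N(d₁) = 0.997984,  N(d₂) = 0.995339,  e^(−rT) = 0.604080
E₀ = V₀·N(d₁) − D·e^(−rT)·N(d₂)
   = 380.5676·0.997984 − 296.2526·0.604080·0.995339 = 201.674189

E0=201.6742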